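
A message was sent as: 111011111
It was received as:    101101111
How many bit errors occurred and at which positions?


XOR: 010110000

3 error(s) at position(s): 1, 3, 4


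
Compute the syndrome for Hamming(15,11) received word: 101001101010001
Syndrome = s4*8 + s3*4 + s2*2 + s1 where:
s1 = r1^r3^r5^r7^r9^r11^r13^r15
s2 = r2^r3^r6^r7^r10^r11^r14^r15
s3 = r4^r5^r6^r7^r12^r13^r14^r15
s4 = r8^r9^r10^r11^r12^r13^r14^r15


s1=0, s2=1, s3=1, s4=1

Syndrome = 14 (error at position 14)


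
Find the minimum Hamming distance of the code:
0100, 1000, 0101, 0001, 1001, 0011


Comparing all pairs, minimum distance: 1
Can detect 0 errors, correct 0 errors

1


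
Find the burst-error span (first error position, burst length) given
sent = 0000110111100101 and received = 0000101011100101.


XOR: 0000011100000000

Burst at position 5, length 3


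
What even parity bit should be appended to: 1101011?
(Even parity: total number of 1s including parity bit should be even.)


Number of 1s in data: 5
Parity bit: 1

1


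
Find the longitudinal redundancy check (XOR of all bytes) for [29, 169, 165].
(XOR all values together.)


XOR chain: 29 ^ 169 ^ 165 = 17

17


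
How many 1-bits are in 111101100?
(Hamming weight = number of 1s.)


Counting 1s in 111101100

6


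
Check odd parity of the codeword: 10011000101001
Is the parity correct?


Number of 1s: 6

No, parity error (6 ones)


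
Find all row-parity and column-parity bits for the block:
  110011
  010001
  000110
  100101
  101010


Row parities: 00011
Column parities: 101011

Row P: 00011, Col P: 101011, Corner: 0


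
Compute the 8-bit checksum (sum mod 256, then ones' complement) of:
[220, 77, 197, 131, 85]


Sum = 710 mod 256 = 198
Complement = 57

57


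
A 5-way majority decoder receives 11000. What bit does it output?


Ones: 2 out of 5
Threshold: 3

0 (2/5 voted 1)


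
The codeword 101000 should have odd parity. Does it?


Number of 1s: 2

No, parity error (2 ones)


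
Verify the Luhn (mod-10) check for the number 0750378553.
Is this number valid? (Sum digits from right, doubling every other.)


Luhn sum = 37
37 mod 10 = 7

Invalid (Luhn sum mod 10 = 7)


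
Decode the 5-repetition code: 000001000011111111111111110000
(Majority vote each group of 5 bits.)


Groups: 00000, 10000, 11111, 11111, 11111, 10000
Majority votes: 001110

001110


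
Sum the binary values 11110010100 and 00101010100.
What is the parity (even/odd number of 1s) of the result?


11110010100 = 1940
00101010100 = 340
Sum = 2280 = 100011101000
1s count = 5

odd parity (5 ones in 100011101000)


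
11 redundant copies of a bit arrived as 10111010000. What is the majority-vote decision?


Ones: 5 out of 11
Threshold: 6

0 (5/11 voted 1)


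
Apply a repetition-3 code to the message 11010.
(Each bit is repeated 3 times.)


Each bit -> 3 copies

111111000111000


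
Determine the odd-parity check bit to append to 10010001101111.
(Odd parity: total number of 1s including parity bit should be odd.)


Number of 1s in data: 8
Parity bit: 1

1


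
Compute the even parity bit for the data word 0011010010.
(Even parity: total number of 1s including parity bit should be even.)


Number of 1s in data: 4
Parity bit: 0

0


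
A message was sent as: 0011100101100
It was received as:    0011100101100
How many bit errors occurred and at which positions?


XOR: 0000000000000

0 errors (received matches sent)


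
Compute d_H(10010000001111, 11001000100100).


XOR: 01011000101011
Count of 1s: 7

7


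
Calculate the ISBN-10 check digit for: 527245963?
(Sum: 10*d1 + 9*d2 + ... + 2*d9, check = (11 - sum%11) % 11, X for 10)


Weighted sum: 247
247 mod 11 = 5

Check digit: 6


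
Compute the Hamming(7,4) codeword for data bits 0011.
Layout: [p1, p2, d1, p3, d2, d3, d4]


Parity bits: p1=1, p2=0, p3=0

1000011


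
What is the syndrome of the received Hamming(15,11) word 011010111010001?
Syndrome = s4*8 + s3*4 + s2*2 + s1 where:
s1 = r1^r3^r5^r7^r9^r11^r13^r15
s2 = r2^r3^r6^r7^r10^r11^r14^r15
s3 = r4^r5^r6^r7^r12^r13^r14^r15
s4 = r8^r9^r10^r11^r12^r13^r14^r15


s1=0, s2=1, s3=1, s4=0

Syndrome = 6 (error at position 6)


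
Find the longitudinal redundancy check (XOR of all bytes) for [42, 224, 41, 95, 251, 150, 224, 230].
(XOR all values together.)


XOR chain: 42 ^ 224 ^ 41 ^ 95 ^ 251 ^ 150 ^ 224 ^ 230 = 215

215


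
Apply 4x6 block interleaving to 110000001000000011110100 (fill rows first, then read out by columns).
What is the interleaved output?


Matrix:
  110000
  001000
  000011
  110100
Read columns: 100110010100000100100010

100110010100000100100010


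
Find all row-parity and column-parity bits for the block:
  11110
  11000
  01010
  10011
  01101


Row parities: 00011
Column parities: 10010

Row P: 00011, Col P: 10010, Corner: 0


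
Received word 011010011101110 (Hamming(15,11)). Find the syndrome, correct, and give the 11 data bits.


Syndrome = 0: no error detected

Data: 11001101110 (no errors)


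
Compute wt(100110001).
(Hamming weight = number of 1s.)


Counting 1s in 100110001

4


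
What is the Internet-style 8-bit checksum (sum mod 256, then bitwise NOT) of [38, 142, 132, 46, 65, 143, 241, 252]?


Sum = 1059 mod 256 = 35
Complement = 220

220


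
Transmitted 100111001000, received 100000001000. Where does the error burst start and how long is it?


XOR: 000111000000

Burst at position 3, length 3


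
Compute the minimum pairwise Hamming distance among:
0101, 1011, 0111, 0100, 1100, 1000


Comparing all pairs, minimum distance: 1
Can detect 0 errors, correct 0 errors

1


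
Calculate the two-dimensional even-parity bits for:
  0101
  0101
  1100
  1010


Row parities: 0000
Column parities: 0110

Row P: 0000, Col P: 0110, Corner: 0


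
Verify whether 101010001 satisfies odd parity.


Number of 1s: 4

No, parity error (4 ones)


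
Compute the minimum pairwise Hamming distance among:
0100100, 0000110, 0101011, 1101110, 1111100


Comparing all pairs, minimum distance: 2
Can detect 1 errors, correct 0 errors

2


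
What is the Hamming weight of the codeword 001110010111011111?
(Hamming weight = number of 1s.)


Counting 1s in 001110010111011111

12


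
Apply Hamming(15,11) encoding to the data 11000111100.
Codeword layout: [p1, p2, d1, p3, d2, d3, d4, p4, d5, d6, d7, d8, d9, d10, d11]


Parity bits: p1=0, p2=1, p3=1, p4=0

011110000111100


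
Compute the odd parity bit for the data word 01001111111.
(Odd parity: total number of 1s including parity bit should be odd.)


Number of 1s in data: 8
Parity bit: 1

1


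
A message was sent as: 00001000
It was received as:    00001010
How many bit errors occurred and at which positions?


XOR: 00000010

1 error(s) at position(s): 6


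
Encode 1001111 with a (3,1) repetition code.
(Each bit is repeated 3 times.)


Each bit -> 3 copies

111000000111111111111


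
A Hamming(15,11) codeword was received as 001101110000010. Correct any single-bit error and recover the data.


Syndrome = 0: no error detected

Data: 10110000010 (no errors)


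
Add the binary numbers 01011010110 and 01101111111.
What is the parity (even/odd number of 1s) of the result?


01011010110 = 726
01101111111 = 895
Sum = 1621 = 11001010101
1s count = 6

even parity (6 ones in 11001010101)


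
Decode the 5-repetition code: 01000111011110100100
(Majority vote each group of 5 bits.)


Groups: 01000, 11101, 11101, 00100
Majority votes: 0110

0110


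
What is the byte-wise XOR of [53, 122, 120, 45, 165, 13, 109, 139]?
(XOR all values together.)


XOR chain: 53 ^ 122 ^ 120 ^ 45 ^ 165 ^ 13 ^ 109 ^ 139 = 84

84


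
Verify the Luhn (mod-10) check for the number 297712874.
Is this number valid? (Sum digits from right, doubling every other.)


Luhn sum = 45
45 mod 10 = 5

Invalid (Luhn sum mod 10 = 5)


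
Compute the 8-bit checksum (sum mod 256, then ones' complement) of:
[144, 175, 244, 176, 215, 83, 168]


Sum = 1205 mod 256 = 181
Complement = 74

74


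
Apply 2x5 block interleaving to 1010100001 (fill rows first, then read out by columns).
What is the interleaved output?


Matrix:
  10101
  00001
Read columns: 1000100011

1000100011


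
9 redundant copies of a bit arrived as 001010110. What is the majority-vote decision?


Ones: 4 out of 9
Threshold: 5

0 (4/9 voted 1)


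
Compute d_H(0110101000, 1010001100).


XOR: 1100100100
Count of 1s: 4

4


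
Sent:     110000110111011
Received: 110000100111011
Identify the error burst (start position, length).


XOR: 000000010000000

Burst at position 7, length 1


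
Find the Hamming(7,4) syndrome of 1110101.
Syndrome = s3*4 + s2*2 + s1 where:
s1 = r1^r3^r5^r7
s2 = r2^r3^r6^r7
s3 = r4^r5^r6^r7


s1=0, s2=1, s3=0

Syndrome = 2 (error at position 2)


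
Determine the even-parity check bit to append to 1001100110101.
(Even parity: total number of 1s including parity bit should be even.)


Number of 1s in data: 7
Parity bit: 1

1


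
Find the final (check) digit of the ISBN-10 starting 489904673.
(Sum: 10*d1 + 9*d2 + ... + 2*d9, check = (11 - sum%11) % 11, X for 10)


Weighted sum: 318
318 mod 11 = 10

Check digit: 1


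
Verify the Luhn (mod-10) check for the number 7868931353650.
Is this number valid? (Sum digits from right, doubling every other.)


Luhn sum = 67
67 mod 10 = 7

Invalid (Luhn sum mod 10 = 7)


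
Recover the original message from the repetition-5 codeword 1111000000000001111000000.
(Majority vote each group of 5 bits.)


Groups: 11110, 00000, 00000, 11110, 00000
Majority votes: 10010

10010


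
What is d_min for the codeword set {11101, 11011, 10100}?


Comparing all pairs, minimum distance: 2
Can detect 1 errors, correct 0 errors

2


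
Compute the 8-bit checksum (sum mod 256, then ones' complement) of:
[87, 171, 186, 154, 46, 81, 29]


Sum = 754 mod 256 = 242
Complement = 13

13


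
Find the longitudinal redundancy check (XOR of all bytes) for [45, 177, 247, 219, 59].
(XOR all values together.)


XOR chain: 45 ^ 177 ^ 247 ^ 219 ^ 59 = 139

139


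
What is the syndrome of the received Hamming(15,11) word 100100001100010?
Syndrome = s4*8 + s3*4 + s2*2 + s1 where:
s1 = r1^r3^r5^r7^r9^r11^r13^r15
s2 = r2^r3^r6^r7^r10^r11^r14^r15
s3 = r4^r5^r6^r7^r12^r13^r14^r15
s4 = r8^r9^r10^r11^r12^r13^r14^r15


s1=0, s2=0, s3=0, s4=1

Syndrome = 8 (error at position 8)


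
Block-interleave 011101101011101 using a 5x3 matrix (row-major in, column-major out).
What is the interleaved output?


Matrix:
  011
  101
  101
  011
  101
Read columns: 011011001011111

011011001011111


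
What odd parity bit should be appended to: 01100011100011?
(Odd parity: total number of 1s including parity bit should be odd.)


Number of 1s in data: 7
Parity bit: 0

0


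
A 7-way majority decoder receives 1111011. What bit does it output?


Ones: 6 out of 7
Threshold: 4

1 (6/7 voted 1)


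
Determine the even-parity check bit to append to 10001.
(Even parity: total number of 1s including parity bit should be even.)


Number of 1s in data: 2
Parity bit: 0

0


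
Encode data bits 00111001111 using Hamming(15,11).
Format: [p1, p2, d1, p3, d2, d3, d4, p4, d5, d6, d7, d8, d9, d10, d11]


Parity bits: p1=0, p2=0, p3=0, p4=1

000001111001111


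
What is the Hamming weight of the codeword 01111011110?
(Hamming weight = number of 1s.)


Counting 1s in 01111011110

8


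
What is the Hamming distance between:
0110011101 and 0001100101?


XOR: 0111111000
Count of 1s: 6

6


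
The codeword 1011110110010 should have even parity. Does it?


Number of 1s: 8

Yes, parity is correct (8 ones)


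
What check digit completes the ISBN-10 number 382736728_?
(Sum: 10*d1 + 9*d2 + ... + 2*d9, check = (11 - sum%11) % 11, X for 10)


Weighted sum: 265
265 mod 11 = 1

Check digit: X


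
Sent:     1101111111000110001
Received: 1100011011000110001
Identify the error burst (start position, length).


XOR: 0001100100000000000

Burst at position 3, length 5


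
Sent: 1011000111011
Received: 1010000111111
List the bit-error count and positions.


XOR: 0001000000100

2 error(s) at position(s): 3, 10


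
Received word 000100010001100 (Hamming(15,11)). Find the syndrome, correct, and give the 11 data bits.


Syndrome = 13: error at position 13

Data: 00000001000 (corrected bit 13)


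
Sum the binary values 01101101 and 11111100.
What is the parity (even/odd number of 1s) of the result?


01101101 = 109
11111100 = 252
Sum = 361 = 101101001
1s count = 5

odd parity (5 ones in 101101001)


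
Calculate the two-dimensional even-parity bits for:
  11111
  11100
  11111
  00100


Row parities: 1111
Column parities: 11000

Row P: 1111, Col P: 11000, Corner: 0


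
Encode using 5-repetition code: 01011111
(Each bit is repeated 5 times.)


Each bit -> 5 copies

0000011111000001111111111111111111111111


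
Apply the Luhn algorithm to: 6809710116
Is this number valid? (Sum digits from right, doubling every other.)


Luhn sum = 35
35 mod 10 = 5

Invalid (Luhn sum mod 10 = 5)


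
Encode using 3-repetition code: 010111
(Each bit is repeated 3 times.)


Each bit -> 3 copies

000111000111111111


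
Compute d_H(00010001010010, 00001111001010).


XOR: 00011110011000
Count of 1s: 6

6


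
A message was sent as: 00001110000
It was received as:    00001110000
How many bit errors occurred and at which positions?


XOR: 00000000000

0 errors (received matches sent)


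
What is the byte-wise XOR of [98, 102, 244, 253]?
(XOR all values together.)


XOR chain: 98 ^ 102 ^ 244 ^ 253 = 13

13


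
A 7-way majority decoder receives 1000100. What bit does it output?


Ones: 2 out of 7
Threshold: 4

0 (2/7 voted 1)


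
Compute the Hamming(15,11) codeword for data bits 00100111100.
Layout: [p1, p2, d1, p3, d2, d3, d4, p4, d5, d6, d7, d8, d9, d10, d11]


Parity bits: p1=0, p2=1, p3=1, p4=0

010101000111100


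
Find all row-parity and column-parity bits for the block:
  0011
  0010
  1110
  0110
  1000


Row parities: 01101
Column parities: 0001

Row P: 01101, Col P: 0001, Corner: 1


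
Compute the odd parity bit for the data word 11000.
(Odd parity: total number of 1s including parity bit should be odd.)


Number of 1s in data: 2
Parity bit: 1

1


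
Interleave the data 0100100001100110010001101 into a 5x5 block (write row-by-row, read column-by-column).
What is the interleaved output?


Matrix:
  01001
  00001
  10011
  00100
  01101
Read columns: 0010010001000110010011101

0010010001000110010011101


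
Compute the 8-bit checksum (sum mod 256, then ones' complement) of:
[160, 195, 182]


Sum = 537 mod 256 = 25
Complement = 230

230


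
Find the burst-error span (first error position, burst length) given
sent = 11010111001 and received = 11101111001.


XOR: 00111000000

Burst at position 2, length 3


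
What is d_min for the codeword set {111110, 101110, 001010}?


Comparing all pairs, minimum distance: 1
Can detect 0 errors, correct 0 errors

1


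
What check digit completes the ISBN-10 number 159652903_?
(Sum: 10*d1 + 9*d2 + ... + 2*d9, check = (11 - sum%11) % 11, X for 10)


Weighted sum: 251
251 mod 11 = 9

Check digit: 2


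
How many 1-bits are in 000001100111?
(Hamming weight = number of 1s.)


Counting 1s in 000001100111

5


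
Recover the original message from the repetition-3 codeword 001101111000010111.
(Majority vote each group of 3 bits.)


Groups: 001, 101, 111, 000, 010, 111
Majority votes: 011001

011001


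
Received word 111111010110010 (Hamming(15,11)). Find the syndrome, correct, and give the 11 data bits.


Syndrome = 0: no error detected

Data: 11100110010 (no errors)


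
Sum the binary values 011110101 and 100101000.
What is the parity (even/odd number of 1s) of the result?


011110101 = 245
100101000 = 296
Sum = 541 = 1000011101
1s count = 5

odd parity (5 ones in 1000011101)


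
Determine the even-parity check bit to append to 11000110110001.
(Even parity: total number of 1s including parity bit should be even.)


Number of 1s in data: 7
Parity bit: 1

1


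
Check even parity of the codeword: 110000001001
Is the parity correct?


Number of 1s: 4

Yes, parity is correct (4 ones)


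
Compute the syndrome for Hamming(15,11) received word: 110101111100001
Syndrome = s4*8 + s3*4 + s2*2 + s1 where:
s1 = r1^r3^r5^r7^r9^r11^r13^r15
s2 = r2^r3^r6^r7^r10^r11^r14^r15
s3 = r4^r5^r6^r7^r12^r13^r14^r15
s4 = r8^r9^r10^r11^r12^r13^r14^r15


s1=0, s2=1, s3=0, s4=0

Syndrome = 2 (error at position 2)


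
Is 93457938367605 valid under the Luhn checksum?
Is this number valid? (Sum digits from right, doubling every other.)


Luhn sum = 81
81 mod 10 = 1

Invalid (Luhn sum mod 10 = 1)


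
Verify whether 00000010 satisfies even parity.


Number of 1s: 1

No, parity error (1 ones)


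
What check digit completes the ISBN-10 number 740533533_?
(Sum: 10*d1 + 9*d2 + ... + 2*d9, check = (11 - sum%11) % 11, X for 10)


Weighted sum: 209
209 mod 11 = 0

Check digit: 0


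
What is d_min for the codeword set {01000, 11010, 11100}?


Comparing all pairs, minimum distance: 2
Can detect 1 errors, correct 0 errors

2


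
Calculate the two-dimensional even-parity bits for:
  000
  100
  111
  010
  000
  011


Row parities: 011100
Column parities: 010

Row P: 011100, Col P: 010, Corner: 1


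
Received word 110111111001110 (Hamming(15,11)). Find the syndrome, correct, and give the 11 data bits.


Syndrome = 13: error at position 13

Data: 01111001010 (corrected bit 13)


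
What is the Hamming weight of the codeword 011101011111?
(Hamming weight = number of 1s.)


Counting 1s in 011101011111

9


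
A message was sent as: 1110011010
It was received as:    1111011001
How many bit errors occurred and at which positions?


XOR: 0001000011

3 error(s) at position(s): 3, 8, 9


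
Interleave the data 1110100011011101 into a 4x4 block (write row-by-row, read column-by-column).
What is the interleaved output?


Matrix:
  1110
  1000
  1101
  1101
Read columns: 1111101110000011

1111101110000011


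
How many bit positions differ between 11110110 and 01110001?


XOR: 10000111
Count of 1s: 4

4


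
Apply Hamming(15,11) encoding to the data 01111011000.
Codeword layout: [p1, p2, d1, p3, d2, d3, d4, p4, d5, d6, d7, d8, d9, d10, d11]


Parity bits: p1=0, p2=1, p3=0, p4=1

010011111011000


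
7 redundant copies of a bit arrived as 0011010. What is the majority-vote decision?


Ones: 3 out of 7
Threshold: 4

0 (3/7 voted 1)


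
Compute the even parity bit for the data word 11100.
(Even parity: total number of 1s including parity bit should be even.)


Number of 1s in data: 3
Parity bit: 1

1


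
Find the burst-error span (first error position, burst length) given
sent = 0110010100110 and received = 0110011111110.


XOR: 0000001011000

Burst at position 6, length 4


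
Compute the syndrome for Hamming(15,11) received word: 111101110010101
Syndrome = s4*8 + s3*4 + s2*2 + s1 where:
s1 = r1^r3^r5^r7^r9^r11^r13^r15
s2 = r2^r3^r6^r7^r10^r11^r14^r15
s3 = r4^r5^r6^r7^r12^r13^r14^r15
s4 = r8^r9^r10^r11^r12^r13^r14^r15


s1=0, s2=0, s3=1, s4=0

Syndrome = 4 (error at position 4)


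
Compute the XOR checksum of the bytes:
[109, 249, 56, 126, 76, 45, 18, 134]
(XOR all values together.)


XOR chain: 109 ^ 249 ^ 56 ^ 126 ^ 76 ^ 45 ^ 18 ^ 134 = 39

39


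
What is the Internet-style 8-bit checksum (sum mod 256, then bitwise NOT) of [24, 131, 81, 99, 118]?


Sum = 453 mod 256 = 197
Complement = 58

58


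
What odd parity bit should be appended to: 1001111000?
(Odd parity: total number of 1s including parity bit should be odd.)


Number of 1s in data: 5
Parity bit: 0

0


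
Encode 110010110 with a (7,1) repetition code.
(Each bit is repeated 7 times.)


Each bit -> 7 copies

111111111111110000000000000011111110000000111111111111110000000


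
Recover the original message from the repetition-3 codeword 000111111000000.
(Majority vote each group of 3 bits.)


Groups: 000, 111, 111, 000, 000
Majority votes: 01100

01100


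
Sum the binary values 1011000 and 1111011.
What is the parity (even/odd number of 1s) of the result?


1011000 = 88
1111011 = 123
Sum = 211 = 11010011
1s count = 5

odd parity (5 ones in 11010011)


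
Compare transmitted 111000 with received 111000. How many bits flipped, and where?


XOR: 000000

0 errors (received matches sent)


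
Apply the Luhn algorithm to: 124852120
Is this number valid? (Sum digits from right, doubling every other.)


Luhn sum = 30
30 mod 10 = 0

Valid (Luhn sum mod 10 = 0)


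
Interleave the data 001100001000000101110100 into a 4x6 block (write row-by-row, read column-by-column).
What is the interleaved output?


Matrix:
  001100
  001000
  000101
  110100
Read columns: 000100011100101100000010

000100011100101100000010


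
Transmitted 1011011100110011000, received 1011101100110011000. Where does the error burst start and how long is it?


XOR: 0000110000000000000

Burst at position 4, length 2


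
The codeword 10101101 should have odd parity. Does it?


Number of 1s: 5

Yes, parity is correct (5 ones)


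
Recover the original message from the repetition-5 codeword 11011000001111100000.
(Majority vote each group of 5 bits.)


Groups: 11011, 00000, 11111, 00000
Majority votes: 1010

1010


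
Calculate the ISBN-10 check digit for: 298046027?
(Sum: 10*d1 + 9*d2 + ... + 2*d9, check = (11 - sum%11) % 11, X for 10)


Weighted sum: 239
239 mod 11 = 8

Check digit: 3


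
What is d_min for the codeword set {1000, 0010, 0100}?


Comparing all pairs, minimum distance: 2
Can detect 1 errors, correct 0 errors

2


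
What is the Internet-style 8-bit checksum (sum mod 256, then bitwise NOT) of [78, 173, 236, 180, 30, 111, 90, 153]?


Sum = 1051 mod 256 = 27
Complement = 228

228


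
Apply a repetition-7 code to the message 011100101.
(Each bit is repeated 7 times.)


Each bit -> 7 copies

000000011111111111111111111100000000000000111111100000001111111


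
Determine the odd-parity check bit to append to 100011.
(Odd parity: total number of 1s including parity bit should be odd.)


Number of 1s in data: 3
Parity bit: 0

0


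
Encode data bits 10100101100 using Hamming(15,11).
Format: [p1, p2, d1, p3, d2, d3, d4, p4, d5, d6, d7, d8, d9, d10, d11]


Parity bits: p1=0, p2=1, p3=1, p4=1

011101010101100


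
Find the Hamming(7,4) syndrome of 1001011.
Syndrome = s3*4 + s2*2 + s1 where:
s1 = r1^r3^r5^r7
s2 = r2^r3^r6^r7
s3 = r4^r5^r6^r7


s1=0, s2=0, s3=1

Syndrome = 4 (error at position 4)


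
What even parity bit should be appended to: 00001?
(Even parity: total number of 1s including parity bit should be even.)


Number of 1s in data: 1
Parity bit: 1

1


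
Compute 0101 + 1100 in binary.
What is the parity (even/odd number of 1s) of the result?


0101 = 5
1100 = 12
Sum = 17 = 10001
1s count = 2

even parity (2 ones in 10001)


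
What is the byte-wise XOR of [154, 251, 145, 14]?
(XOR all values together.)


XOR chain: 154 ^ 251 ^ 145 ^ 14 = 254

254


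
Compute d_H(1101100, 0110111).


XOR: 1011011
Count of 1s: 5

5


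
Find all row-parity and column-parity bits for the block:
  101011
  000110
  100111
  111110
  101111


Row parities: 00011
Column parities: 011011

Row P: 00011, Col P: 011011, Corner: 0


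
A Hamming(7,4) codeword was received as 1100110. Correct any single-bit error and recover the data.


Syndrome = 0: no error detected

Data: 0110 (no errors)


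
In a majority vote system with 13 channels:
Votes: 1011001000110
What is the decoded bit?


Ones: 6 out of 13
Threshold: 7

0 (6/13 voted 1)


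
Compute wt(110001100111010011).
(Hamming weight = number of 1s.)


Counting 1s in 110001100111010011

10


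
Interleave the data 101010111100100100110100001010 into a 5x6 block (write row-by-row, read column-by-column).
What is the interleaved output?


Matrix:
  101010
  111100
  100100
  110100
  001010
Read columns: 111100101011001011101000100000

111100101011001011101000100000


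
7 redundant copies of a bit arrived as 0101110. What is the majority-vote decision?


Ones: 4 out of 7
Threshold: 4

1 (4/7 voted 1)


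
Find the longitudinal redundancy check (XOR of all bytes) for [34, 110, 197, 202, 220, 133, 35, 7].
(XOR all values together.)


XOR chain: 34 ^ 110 ^ 197 ^ 202 ^ 220 ^ 133 ^ 35 ^ 7 = 62

62


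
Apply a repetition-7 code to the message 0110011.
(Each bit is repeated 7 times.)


Each bit -> 7 copies

0000000111111111111110000000000000011111111111111


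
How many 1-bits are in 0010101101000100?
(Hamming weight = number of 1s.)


Counting 1s in 0010101101000100

6


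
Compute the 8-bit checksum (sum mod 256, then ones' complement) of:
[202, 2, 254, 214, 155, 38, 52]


Sum = 917 mod 256 = 149
Complement = 106

106


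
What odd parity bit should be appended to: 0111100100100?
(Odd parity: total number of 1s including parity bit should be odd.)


Number of 1s in data: 6
Parity bit: 1

1


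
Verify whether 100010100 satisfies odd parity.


Number of 1s: 3

Yes, parity is correct (3 ones)


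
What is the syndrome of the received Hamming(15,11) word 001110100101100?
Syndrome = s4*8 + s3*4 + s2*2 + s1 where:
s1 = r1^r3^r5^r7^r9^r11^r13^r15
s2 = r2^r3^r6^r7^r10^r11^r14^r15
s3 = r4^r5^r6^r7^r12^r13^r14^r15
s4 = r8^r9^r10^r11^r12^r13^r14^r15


s1=0, s2=1, s3=1, s4=1

Syndrome = 14 (error at position 14)


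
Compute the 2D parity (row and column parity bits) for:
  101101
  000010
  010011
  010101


Row parities: 0111
Column parities: 101001

Row P: 0111, Col P: 101001, Corner: 1


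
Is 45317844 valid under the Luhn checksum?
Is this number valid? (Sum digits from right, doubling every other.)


Luhn sum = 45
45 mod 10 = 5

Invalid (Luhn sum mod 10 = 5)


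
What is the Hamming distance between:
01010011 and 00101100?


XOR: 01111111
Count of 1s: 7

7


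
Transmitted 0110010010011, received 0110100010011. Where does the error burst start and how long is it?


XOR: 0000110000000

Burst at position 4, length 2


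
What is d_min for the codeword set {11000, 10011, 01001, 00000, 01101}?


Comparing all pairs, minimum distance: 1
Can detect 0 errors, correct 0 errors

1


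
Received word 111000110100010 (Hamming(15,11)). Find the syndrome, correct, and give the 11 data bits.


Syndrome = 11: error at position 11

Data: 10010110010 (corrected bit 11)


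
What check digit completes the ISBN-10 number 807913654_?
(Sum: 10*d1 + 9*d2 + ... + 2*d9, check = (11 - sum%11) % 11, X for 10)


Weighted sum: 267
267 mod 11 = 3

Check digit: 8


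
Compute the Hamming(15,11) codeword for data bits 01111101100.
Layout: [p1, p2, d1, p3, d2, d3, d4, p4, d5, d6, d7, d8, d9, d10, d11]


Parity bits: p1=0, p2=1, p3=1, p4=0

010111101101100


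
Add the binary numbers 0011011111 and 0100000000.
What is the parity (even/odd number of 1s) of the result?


0011011111 = 223
0100000000 = 256
Sum = 479 = 111011111
1s count = 8

even parity (8 ones in 111011111)


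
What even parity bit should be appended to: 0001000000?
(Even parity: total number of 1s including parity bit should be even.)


Number of 1s in data: 1
Parity bit: 1

1


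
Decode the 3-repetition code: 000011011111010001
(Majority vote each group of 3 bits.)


Groups: 000, 011, 011, 111, 010, 001
Majority votes: 011100

011100


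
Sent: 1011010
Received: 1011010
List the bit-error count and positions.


XOR: 0000000

0 errors (received matches sent)


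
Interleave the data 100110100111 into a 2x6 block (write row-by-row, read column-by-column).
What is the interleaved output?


Matrix:
  100110
  100111
Read columns: 110000111101

110000111101


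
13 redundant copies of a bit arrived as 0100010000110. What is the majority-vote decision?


Ones: 4 out of 13
Threshold: 7

0 (4/13 voted 1)


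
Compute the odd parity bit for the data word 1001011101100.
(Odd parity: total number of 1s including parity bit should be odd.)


Number of 1s in data: 7
Parity bit: 0

0


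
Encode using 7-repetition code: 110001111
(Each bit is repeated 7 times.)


Each bit -> 7 copies

111111111111110000000000000000000001111111111111111111111111111


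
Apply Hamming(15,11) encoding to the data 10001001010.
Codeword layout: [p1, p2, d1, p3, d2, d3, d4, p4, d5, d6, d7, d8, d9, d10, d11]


Parity bits: p1=0, p2=0, p3=0, p4=1

001000011001010


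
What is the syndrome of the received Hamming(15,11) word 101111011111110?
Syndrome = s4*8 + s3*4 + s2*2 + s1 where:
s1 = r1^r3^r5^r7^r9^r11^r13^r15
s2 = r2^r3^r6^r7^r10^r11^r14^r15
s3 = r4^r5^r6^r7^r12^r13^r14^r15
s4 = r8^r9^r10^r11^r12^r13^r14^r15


s1=0, s2=1, s3=0, s4=1

Syndrome = 10 (error at position 10)


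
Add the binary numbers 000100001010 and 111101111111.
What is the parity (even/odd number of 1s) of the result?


000100001010 = 266
111101111111 = 3967
Sum = 4233 = 1000010001001
1s count = 4

even parity (4 ones in 1000010001001)


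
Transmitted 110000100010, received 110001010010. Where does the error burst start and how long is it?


XOR: 000001110000

Burst at position 5, length 3


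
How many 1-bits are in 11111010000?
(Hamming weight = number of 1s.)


Counting 1s in 11111010000

6


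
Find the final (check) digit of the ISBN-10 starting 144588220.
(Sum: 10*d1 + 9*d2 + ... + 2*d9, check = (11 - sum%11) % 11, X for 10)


Weighted sum: 215
215 mod 11 = 6

Check digit: 5


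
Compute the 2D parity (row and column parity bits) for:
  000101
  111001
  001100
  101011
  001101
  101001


Row parities: 000011
Column parities: 111111

Row P: 000011, Col P: 111111, Corner: 0


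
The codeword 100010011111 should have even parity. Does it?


Number of 1s: 7

No, parity error (7 ones)


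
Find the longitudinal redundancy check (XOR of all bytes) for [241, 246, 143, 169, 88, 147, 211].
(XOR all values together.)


XOR chain: 241 ^ 246 ^ 143 ^ 169 ^ 88 ^ 147 ^ 211 = 57

57


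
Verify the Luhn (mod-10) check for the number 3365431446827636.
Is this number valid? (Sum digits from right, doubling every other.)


Luhn sum = 80
80 mod 10 = 0

Valid (Luhn sum mod 10 = 0)


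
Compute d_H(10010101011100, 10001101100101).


XOR: 00011000111001
Count of 1s: 6

6


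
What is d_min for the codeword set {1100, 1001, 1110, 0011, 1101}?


Comparing all pairs, minimum distance: 1
Can detect 0 errors, correct 0 errors

1


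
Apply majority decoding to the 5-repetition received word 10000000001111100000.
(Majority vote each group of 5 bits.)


Groups: 10000, 00000, 11111, 00000
Majority votes: 0010

0010


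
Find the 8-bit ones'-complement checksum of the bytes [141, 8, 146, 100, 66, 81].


Sum = 542 mod 256 = 30
Complement = 225

225


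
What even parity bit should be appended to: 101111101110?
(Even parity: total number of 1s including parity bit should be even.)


Number of 1s in data: 9
Parity bit: 1

1


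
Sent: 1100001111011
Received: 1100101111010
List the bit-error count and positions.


XOR: 0000100000001

2 error(s) at position(s): 4, 12


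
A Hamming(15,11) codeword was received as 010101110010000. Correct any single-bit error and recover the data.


Syndrome = 4: error at position 4

Data: 00110010000 (corrected bit 4)


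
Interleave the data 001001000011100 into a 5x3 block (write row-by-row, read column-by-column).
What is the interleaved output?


Matrix:
  001
  001
  000
  011
  100
Read columns: 000010001011010

000010001011010


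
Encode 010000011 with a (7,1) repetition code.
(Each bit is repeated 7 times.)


Each bit -> 7 copies

000000011111110000000000000000000000000000000000011111111111111


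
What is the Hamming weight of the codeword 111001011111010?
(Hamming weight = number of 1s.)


Counting 1s in 111001011111010

10


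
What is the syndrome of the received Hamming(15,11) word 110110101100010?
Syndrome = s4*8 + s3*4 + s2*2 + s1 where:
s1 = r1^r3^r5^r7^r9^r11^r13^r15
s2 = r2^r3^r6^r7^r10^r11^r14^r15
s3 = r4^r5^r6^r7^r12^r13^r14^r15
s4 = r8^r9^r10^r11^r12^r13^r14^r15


s1=0, s2=0, s3=0, s4=1

Syndrome = 8 (error at position 8)


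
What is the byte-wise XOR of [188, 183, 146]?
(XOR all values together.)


XOR chain: 188 ^ 183 ^ 146 = 153

153


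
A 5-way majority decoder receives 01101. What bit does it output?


Ones: 3 out of 5
Threshold: 3

1 (3/5 voted 1)


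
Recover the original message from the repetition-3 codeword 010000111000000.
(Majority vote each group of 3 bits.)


Groups: 010, 000, 111, 000, 000
Majority votes: 00100

00100


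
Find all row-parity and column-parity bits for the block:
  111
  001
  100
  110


Row parities: 1110
Column parities: 100

Row P: 1110, Col P: 100, Corner: 1


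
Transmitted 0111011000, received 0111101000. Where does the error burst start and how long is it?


XOR: 0000110000

Burst at position 4, length 2


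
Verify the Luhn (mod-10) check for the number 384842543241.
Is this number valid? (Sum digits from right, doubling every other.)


Luhn sum = 62
62 mod 10 = 2

Invalid (Luhn sum mod 10 = 2)


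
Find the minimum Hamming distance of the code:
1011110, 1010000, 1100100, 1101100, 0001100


Comparing all pairs, minimum distance: 1
Can detect 0 errors, correct 0 errors

1


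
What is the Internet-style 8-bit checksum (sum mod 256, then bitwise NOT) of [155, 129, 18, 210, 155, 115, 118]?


Sum = 900 mod 256 = 132
Complement = 123

123


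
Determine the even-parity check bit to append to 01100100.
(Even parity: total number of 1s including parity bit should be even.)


Number of 1s in data: 3
Parity bit: 1

1


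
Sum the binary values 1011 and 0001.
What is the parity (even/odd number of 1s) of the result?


1011 = 11
0001 = 1
Sum = 12 = 1100
1s count = 2

even parity (2 ones in 1100)


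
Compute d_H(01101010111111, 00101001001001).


XOR: 01000011110110
Count of 1s: 7

7


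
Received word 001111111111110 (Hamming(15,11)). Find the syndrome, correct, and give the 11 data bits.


Syndrome = 12: error at position 12

Data: 11111110110 (corrected bit 12)


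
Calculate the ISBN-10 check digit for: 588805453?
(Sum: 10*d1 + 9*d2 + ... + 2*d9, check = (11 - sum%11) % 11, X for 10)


Weighted sum: 304
304 mod 11 = 7

Check digit: 4


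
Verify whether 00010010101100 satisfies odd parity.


Number of 1s: 5

Yes, parity is correct (5 ones)


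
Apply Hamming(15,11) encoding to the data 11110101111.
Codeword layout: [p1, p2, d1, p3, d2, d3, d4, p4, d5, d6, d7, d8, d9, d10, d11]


Parity bits: p1=1, p2=0, p3=1, p4=1

101111110101111


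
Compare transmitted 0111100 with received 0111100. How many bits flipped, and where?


XOR: 0000000

0 errors (received matches sent)


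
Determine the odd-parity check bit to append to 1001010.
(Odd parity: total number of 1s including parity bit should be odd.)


Number of 1s in data: 3
Parity bit: 0

0


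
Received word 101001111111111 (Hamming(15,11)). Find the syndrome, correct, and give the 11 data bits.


Syndrome = 3: error at position 3

Data: 00111111111 (corrected bit 3)


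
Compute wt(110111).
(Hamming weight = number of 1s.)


Counting 1s in 110111

5


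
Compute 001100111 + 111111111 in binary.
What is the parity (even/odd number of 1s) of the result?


001100111 = 103
111111111 = 511
Sum = 614 = 1001100110
1s count = 5

odd parity (5 ones in 1001100110)


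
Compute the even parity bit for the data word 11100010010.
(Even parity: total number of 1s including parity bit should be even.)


Number of 1s in data: 5
Parity bit: 1

1


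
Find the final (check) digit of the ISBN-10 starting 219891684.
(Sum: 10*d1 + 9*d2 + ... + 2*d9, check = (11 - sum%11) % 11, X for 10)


Weighted sum: 272
272 mod 11 = 8

Check digit: 3


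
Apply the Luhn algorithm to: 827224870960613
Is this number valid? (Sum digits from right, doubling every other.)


Luhn sum = 72
72 mod 10 = 2

Invalid (Luhn sum mod 10 = 2)


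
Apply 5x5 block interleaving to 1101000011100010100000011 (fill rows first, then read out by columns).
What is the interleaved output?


Matrix:
  11010
  00011
  10001
  01000
  00011
Read columns: 1010010010000001100101101

1010010010000001100101101


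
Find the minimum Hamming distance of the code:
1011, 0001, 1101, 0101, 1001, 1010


Comparing all pairs, minimum distance: 1
Can detect 0 errors, correct 0 errors

1


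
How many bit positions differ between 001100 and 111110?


XOR: 110010
Count of 1s: 3

3


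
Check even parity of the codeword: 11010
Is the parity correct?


Number of 1s: 3

No, parity error (3 ones)


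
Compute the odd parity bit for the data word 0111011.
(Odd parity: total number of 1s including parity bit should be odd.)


Number of 1s in data: 5
Parity bit: 0

0


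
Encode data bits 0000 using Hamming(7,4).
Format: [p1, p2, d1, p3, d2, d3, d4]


Parity bits: p1=0, p2=0, p3=0

0000000


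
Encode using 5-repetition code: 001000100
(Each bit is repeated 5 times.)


Each bit -> 5 copies

000000000011111000000000000000111110000000000


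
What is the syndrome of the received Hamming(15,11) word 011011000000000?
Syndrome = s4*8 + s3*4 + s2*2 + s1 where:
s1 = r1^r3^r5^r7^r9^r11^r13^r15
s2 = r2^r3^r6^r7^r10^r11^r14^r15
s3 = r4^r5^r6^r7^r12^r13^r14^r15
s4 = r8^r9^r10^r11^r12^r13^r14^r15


s1=0, s2=1, s3=0, s4=0

Syndrome = 2 (error at position 2)


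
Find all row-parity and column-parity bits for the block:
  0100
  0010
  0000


Row parities: 110
Column parities: 0110

Row P: 110, Col P: 0110, Corner: 0


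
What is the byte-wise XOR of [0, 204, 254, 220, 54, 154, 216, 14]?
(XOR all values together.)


XOR chain: 0 ^ 204 ^ 254 ^ 220 ^ 54 ^ 154 ^ 216 ^ 14 = 148

148


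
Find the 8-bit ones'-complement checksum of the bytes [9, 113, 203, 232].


Sum = 557 mod 256 = 45
Complement = 210

210


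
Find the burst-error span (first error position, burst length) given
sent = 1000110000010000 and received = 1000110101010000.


XOR: 0000000101000000

Burst at position 7, length 3


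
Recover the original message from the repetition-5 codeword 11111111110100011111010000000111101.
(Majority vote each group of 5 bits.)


Groups: 11111, 11111, 01000, 11111, 01000, 00001, 11101
Majority votes: 1101001

1101001


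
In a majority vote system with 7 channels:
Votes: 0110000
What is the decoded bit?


Ones: 2 out of 7
Threshold: 4

0 (2/7 voted 1)


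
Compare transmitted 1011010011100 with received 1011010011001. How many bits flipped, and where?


XOR: 0000000000101

2 error(s) at position(s): 10, 12


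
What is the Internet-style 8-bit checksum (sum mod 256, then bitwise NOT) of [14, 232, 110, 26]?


Sum = 382 mod 256 = 126
Complement = 129

129


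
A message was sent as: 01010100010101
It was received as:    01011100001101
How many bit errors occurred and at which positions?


XOR: 00001000011000

3 error(s) at position(s): 4, 9, 10


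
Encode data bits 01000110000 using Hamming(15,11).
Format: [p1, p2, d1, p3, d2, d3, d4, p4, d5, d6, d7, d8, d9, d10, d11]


Parity bits: p1=0, p2=0, p3=1, p4=0

000110000110000
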